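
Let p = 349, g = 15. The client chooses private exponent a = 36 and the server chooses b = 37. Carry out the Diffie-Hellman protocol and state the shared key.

274

The server sends B = g^b mod p = 15^37 mod 349.
15^1 ≡ 15 (mod 349)
15^2 = (15^1)^2 ≡ 15^2 = 225 ≡ 225 (mod 349)
15^4 = (15^2)^2 ≡ 225^2 = 50625 ≡ 20 (mod 349)
15^8 = (15^4)^2 ≡ 20^2 = 400 ≡ 51 (mod 349)
15^16 = (15^8)^2 ≡ 51^2 = 2601 ≡ 158 (mod 349)
15^32 = (15^16)^2 ≡ 158^2 = 24964 ≡ 185 (mod 349)
15^37 = 15^32 · 15^4 · 15^1 ≡ 185 · 20 · 15 ≡ 9 (mod 349).
So B = 9. The client then computes K = B^a mod p = 9^36 mod 349.
9^1 ≡ 9 (mod 349)
9^2 = (9^1)^2 ≡ 9^2 = 81 ≡ 81 (mod 349)
9^4 = (9^2)^2 ≡ 81^2 = 6561 ≡ 279 (mod 349)
9^8 = (9^4)^2 ≡ 279^2 = 77841 ≡ 14 (mod 349)
9^16 = (9^8)^2 ≡ 14^2 = 196 ≡ 196 (mod 349)
9^32 = (9^16)^2 ≡ 196^2 = 38416 ≡ 26 (mod 349)
9^36 = 9^32 · 9^4 ≡ 26 · 279 ≡ 274 (mod 349).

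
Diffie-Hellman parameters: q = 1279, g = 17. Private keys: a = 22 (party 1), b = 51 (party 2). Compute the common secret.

362

Party 2 sends B = g^b mod q = 17^51 mod 1279.
17^1 ≡ 17 (mod 1279)
17^2 = (17^1)^2 ≡ 17^2 = 289 ≡ 289 (mod 1279)
17^4 = (17^2)^2 ≡ 289^2 = 83521 ≡ 386 (mod 1279)
17^8 = (17^4)^2 ≡ 386^2 = 148996 ≡ 632 (mod 1279)
17^16 = (17^8)^2 ≡ 632^2 = 399424 ≡ 376 (mod 1279)
17^32 = (17^16)^2 ≡ 376^2 = 141376 ≡ 686 (mod 1279)
17^51 = 17^32 · 17^16 · 17^2 · 17^1 ≡ 686 · 376 · 289 · 17 ≡ 1252 (mod 1279).
So B = 1252. Party 1 then computes K = B^a mod q = 1252^22 mod 1279.
1252^1 ≡ 1252 (mod 1279)
1252^2 = (1252^1)^2 ≡ 1252^2 = 1567504 ≡ 729 (mod 1279)
1252^4 = (1252^2)^2 ≡ 729^2 = 531441 ≡ 656 (mod 1279)
1252^8 = (1252^4)^2 ≡ 656^2 = 430336 ≡ 592 (mod 1279)
1252^16 = (1252^8)^2 ≡ 592^2 = 350464 ≡ 18 (mod 1279)
1252^22 = 1252^16 · 1252^4 · 1252^2 ≡ 18 · 656 · 729 ≡ 362 (mod 1279).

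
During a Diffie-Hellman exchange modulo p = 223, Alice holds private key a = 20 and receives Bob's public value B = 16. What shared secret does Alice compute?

Shared key K = 16^20 mod 223.
16^1 ≡ 16 (mod 223)
16^2 = (16^1)^2 ≡ 16^2 = 256 ≡ 33 (mod 223)
16^4 = (16^2)^2 ≡ 33^2 = 1089 ≡ 197 (mod 223)
16^8 = (16^4)^2 ≡ 197^2 = 38809 ≡ 7 (mod 223)
16^16 = (16^8)^2 ≡ 7^2 = 49 ≡ 49 (mod 223)
16^20 = 16^16 · 16^4 ≡ 49 · 197 ≡ 64 (mod 223).

64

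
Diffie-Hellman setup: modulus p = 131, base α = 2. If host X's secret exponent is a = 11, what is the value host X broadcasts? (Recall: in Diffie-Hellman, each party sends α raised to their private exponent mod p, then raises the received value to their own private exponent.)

Public value = 2^11 mod 131.
2^1 ≡ 2 (mod 131)
2^2 = (2^1)^2 ≡ 2^2 = 4 ≡ 4 (mod 131)
2^4 = (2^2)^2 ≡ 4^2 = 16 ≡ 16 (mod 131)
2^8 = (2^4)^2 ≡ 16^2 = 256 ≡ 125 (mod 131)
2^11 = 2^8 · 2^2 · 2^1 ≡ 125 · 4 · 2 ≡ 83 (mod 131).

83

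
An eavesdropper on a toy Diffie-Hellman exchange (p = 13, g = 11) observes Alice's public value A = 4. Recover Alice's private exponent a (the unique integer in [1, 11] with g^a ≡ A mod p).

Try successive powers of 11 modulo 13:
11^1 ≡ 11
11^2 ≡ 4
Found: a = 2.

2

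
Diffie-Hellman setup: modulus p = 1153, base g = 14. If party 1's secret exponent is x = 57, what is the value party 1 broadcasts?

849

Public value = 14^57 mod 1153.
14^1 ≡ 14 (mod 1153)
14^2 = (14^1)^2 ≡ 14^2 = 196 ≡ 196 (mod 1153)
14^4 = (14^2)^2 ≡ 196^2 = 38416 ≡ 367 (mod 1153)
14^8 = (14^4)^2 ≡ 367^2 = 134689 ≡ 941 (mod 1153)
14^16 = (14^8)^2 ≡ 941^2 = 885481 ≡ 1130 (mod 1153)
14^32 = (14^16)^2 ≡ 1130^2 = 1276900 ≡ 529 (mod 1153)
14^57 = 14^32 · 14^16 · 14^8 · 14^1 ≡ 529 · 1130 · 941 · 14 ≡ 849 (mod 1153).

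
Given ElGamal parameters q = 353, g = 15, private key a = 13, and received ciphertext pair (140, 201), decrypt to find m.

169

Shared mask s = c₁^a mod q = 140^13 mod 353.
140^1 ≡ 140 (mod 353)
140^2 = (140^1)^2 ≡ 140^2 = 19600 ≡ 185 (mod 353)
140^4 = (140^2)^2 ≡ 185^2 = 34225 ≡ 337 (mod 353)
140^8 = (140^4)^2 ≡ 337^2 = 113569 ≡ 256 (mod 353)
140^13 = 140^8 · 140^4 · 140^1 ≡ 256 · 337 · 140 ≡ 185 (mod 353).
So s = 185; s⁻¹ ≡ 187 (mod 353).
m = c₂ · s⁻¹ mod 353 = 201 · 187 mod 353 = 169.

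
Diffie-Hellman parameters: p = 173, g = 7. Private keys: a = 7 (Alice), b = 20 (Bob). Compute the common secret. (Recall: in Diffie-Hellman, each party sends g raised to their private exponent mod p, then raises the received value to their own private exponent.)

Alice sends A = g^a mod p = 7^7 mod 173.
7^1 ≡ 7 (mod 173)
7^2 = (7^1)^2 ≡ 7^2 = 49 ≡ 49 (mod 173)
7^4 = (7^2)^2 ≡ 49^2 = 2401 ≡ 152 (mod 173)
7^7 = 7^4 · 7^2 · 7^1 ≡ 152 · 49 · 7 ≡ 63 (mod 173).
So A = 63. Bob then computes K = A^b mod p = 63^20 mod 173.
63^1 ≡ 63 (mod 173)
63^2 = (63^1)^2 ≡ 63^2 = 3969 ≡ 163 (mod 173)
63^4 = (63^2)^2 ≡ 163^2 = 26569 ≡ 100 (mod 173)
63^8 = (63^4)^2 ≡ 100^2 = 10000 ≡ 139 (mod 173)
63^16 = (63^8)^2 ≡ 139^2 = 19321 ≡ 118 (mod 173)
63^20 = 63^16 · 63^4 ≡ 118 · 100 ≡ 36 (mod 173).

36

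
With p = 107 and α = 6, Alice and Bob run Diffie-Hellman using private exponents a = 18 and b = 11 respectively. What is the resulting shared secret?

47

Alice sends A = α^a mod p = 6^18 mod 107.
6^1 ≡ 6 (mod 107)
6^2 = (6^1)^2 ≡ 6^2 = 36 ≡ 36 (mod 107)
6^4 = (6^2)^2 ≡ 36^2 = 1296 ≡ 12 (mod 107)
6^8 = (6^4)^2 ≡ 12^2 = 144 ≡ 37 (mod 107)
6^16 = (6^8)^2 ≡ 37^2 = 1369 ≡ 85 (mod 107)
6^18 = 6^16 · 6^2 ≡ 85 · 36 ≡ 64 (mod 107).
So A = 64. Bob then computes K = A^b mod p = 64^11 mod 107.
64^1 ≡ 64 (mod 107)
64^2 = (64^1)^2 ≡ 64^2 = 4096 ≡ 30 (mod 107)
64^4 = (64^2)^2 ≡ 30^2 = 900 ≡ 44 (mod 107)
64^8 = (64^4)^2 ≡ 44^2 = 1936 ≡ 10 (mod 107)
64^11 = 64^8 · 64^2 · 64^1 ≡ 10 · 30 · 64 ≡ 47 (mod 107).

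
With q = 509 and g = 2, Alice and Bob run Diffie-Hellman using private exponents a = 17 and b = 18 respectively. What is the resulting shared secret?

454

Bob sends B = g^b mod q = 2^18 mod 509.
2^1 ≡ 2 (mod 509)
2^2 = (2^1)^2 ≡ 2^2 = 4 ≡ 4 (mod 509)
2^4 = (2^2)^2 ≡ 4^2 = 16 ≡ 16 (mod 509)
2^8 = (2^4)^2 ≡ 16^2 = 256 ≡ 256 (mod 509)
2^16 = (2^8)^2 ≡ 256^2 = 65536 ≡ 384 (mod 509)
2^18 = 2^16 · 2^2 ≡ 384 · 4 ≡ 9 (mod 509).
So B = 9. Alice then computes K = B^a mod q = 9^17 mod 509.
9^1 ≡ 9 (mod 509)
9^2 = (9^1)^2 ≡ 9^2 = 81 ≡ 81 (mod 509)
9^4 = (9^2)^2 ≡ 81^2 = 6561 ≡ 453 (mod 509)
9^8 = (9^4)^2 ≡ 453^2 = 205209 ≡ 82 (mod 509)
9^16 = (9^8)^2 ≡ 82^2 = 6724 ≡ 107 (mod 509)
9^17 = 9^16 · 9^1 ≡ 107 · 9 ≡ 454 (mod 509).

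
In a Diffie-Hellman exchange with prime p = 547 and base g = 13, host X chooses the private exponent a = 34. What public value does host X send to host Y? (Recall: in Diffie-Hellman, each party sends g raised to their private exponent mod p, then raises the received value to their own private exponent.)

508

Public value = 13^34 mod 547.
13^1 ≡ 13 (mod 547)
13^2 = (13^1)^2 ≡ 13^2 = 169 ≡ 169 (mod 547)
13^4 = (13^2)^2 ≡ 169^2 = 28561 ≡ 117 (mod 547)
13^8 = (13^4)^2 ≡ 117^2 = 13689 ≡ 14 (mod 547)
13^16 = (13^8)^2 ≡ 14^2 = 196 ≡ 196 (mod 547)
13^32 = (13^16)^2 ≡ 196^2 = 38416 ≡ 126 (mod 547)
13^34 = 13^32 · 13^2 ≡ 126 · 169 ≡ 508 (mod 547).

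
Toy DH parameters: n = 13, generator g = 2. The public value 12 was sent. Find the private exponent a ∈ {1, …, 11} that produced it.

Try successive powers of 2 modulo 13:
2^1 ≡ 2
2^2 ≡ 4
2^3 ≡ 8
2^4 ≡ 3
2^5 ≡ 6
2^6 ≡ 12
Found: a = 6.

6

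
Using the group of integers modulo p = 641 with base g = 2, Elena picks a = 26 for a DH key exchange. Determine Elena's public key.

Public value = 2^26 mod 641.
2^1 ≡ 2 (mod 641)
2^2 = (2^1)^2 ≡ 2^2 = 4 ≡ 4 (mod 641)
2^4 = (2^2)^2 ≡ 4^2 = 16 ≡ 16 (mod 641)
2^8 = (2^4)^2 ≡ 16^2 = 256 ≡ 256 (mod 641)
2^16 = (2^8)^2 ≡ 256^2 = 65536 ≡ 154 (mod 641)
2^26 = 2^16 · 2^8 · 2^2 ≡ 154 · 256 · 4 ≡ 10 (mod 641).

10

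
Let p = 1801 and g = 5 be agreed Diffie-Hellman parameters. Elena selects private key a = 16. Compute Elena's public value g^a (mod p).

844

Public value = 5^16 (mod 1801).
5^1 ≡ 5 (mod 1801)
5^2 = (5^1)^2 ≡ 5^2 = 25 ≡ 25 (mod 1801)
5^4 = (5^2)^2 ≡ 25^2 = 625 ≡ 625 (mod 1801)
5^8 = (5^4)^2 ≡ 625^2 = 390625 ≡ 1609 (mod 1801)
5^16 = (5^8)^2 ≡ 1609^2 = 2588881 ≡ 844 (mod 1801)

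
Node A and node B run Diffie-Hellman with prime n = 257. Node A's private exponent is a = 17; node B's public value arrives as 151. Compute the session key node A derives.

Shared key K = 151^17 mod 257.
151^1 ≡ 151 (mod 257)
151^2 = (151^1)^2 ≡ 151^2 = 22801 ≡ 185 (mod 257)
151^4 = (151^2)^2 ≡ 185^2 = 34225 ≡ 44 (mod 257)
151^8 = (151^4)^2 ≡ 44^2 = 1936 ≡ 137 (mod 257)
151^16 = (151^8)^2 ≡ 137^2 = 18769 ≡ 8 (mod 257)
151^17 = 151^16 · 151^1 ≡ 8 · 151 ≡ 180 (mod 257).

180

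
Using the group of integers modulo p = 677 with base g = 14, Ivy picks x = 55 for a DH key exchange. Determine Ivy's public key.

Public value = 14^55 (mod 677).
14^1 ≡ 14 (mod 677)
14^2 = (14^1)^2 ≡ 14^2 = 196 ≡ 196 (mod 677)
14^4 = (14^2)^2 ≡ 196^2 = 38416 ≡ 504 (mod 677)
14^8 = (14^4)^2 ≡ 504^2 = 254016 ≡ 141 (mod 677)
14^16 = (14^8)^2 ≡ 141^2 = 19881 ≡ 248 (mod 677)
14^32 = (14^16)^2 ≡ 248^2 = 61504 ≡ 574 (mod 677)
14^55 = 14^32 · 14^16 · 14^4 · 14^2 · 14^1 ≡ 574 · 248 · 504 · 196 · 14 ≡ 479 (mod 677).

479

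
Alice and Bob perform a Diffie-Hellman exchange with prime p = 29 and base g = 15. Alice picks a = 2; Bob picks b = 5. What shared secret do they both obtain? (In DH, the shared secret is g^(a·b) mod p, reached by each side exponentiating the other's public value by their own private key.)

13

Bob sends B = g^b mod p = 15^5 mod 29.
15^1 ≡ 15 (mod 29)
15^2 = (15^1)^2 ≡ 15^2 = 225 ≡ 22 (mod 29)
15^4 = (15^2)^2 ≡ 22^2 = 484 ≡ 20 (mod 29)
15^5 = 15^4 · 15^1 ≡ 20 · 15 ≡ 10 (mod 29).
So B = 10. Alice then computes K = B^a mod p = 10^2 mod 29.
10^1 ≡ 10 (mod 29)
10^2 = (10^1)^2 ≡ 10^2 = 100 ≡ 13 (mod 29)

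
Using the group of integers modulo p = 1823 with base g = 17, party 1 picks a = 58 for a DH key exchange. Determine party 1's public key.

811

Public value = 17^58 mod 1823.
17^1 ≡ 17 (mod 1823)
17^2 = (17^1)^2 ≡ 17^2 = 289 ≡ 289 (mod 1823)
17^4 = (17^2)^2 ≡ 289^2 = 83521 ≡ 1486 (mod 1823)
17^8 = (17^4)^2 ≡ 1486^2 = 2208196 ≡ 543 (mod 1823)
17^16 = (17^8)^2 ≡ 543^2 = 294849 ≡ 1346 (mod 1823)
17^32 = (17^16)^2 ≡ 1346^2 = 1811716 ≡ 1477 (mod 1823)
17^58 = 17^32 · 17^16 · 17^8 · 17^2 ≡ 1477 · 1346 · 543 · 289 ≡ 811 (mod 1823).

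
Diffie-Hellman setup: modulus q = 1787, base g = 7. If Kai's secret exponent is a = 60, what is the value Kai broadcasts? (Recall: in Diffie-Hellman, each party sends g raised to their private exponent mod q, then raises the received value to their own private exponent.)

1485

Public value = 7^{60} \pmod{1787}.
7^1 ≡ 7 (mod 1787)
7^2 = (7^1)^2 ≡ 7^2 = 49 ≡ 49 (mod 1787)
7^4 = (7^2)^2 ≡ 49^2 = 2401 ≡ 614 (mod 1787)
7^8 = (7^4)^2 ≡ 614^2 = 376996 ≡ 1726 (mod 1787)
7^16 = (7^8)^2 ≡ 1726^2 = 2979076 ≡ 147 (mod 1787)
7^32 = (7^16)^2 ≡ 147^2 = 21609 ≡ 165 (mod 1787)
7^60 = 7^32 · 7^16 · 7^8 · 7^4 ≡ 165 · 147 · 1726 · 614 ≡ 1485 (mod 1787).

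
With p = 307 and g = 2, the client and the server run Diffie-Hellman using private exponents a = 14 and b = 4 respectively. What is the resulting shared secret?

275

The server sends B = g^b mod p = 2^4 mod 307.
2^1 ≡ 2 (mod 307)
2^2 = (2^1)^2 ≡ 2^2 = 4 ≡ 4 (mod 307)
2^4 = (2^2)^2 ≡ 4^2 = 16 ≡ 16 (mod 307)
So B = 16. The client then computes K = B^a mod p = 16^14 mod 307.
16^1 ≡ 16 (mod 307)
16^2 = (16^1)^2 ≡ 16^2 = 256 ≡ 256 (mod 307)
16^4 = (16^2)^2 ≡ 256^2 = 65536 ≡ 145 (mod 307)
16^8 = (16^4)^2 ≡ 145^2 = 21025 ≡ 149 (mod 307)
16^14 = 16^8 · 16^4 · 16^2 ≡ 149 · 145 · 256 ≡ 275 (mod 307).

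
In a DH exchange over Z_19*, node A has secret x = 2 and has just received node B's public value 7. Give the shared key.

Shared key K = 7^2 mod 19.
7^1 ≡ 7 (mod 19)
7^2 = (7^1)^2 ≡ 7^2 = 49 ≡ 11 (mod 19)

11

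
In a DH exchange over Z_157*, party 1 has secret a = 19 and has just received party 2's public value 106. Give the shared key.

121

Shared key K = 106^19 mod 157.
106^1 ≡ 106 (mod 157)
106^2 = (106^1)^2 ≡ 106^2 = 11236 ≡ 89 (mod 157)
106^4 = (106^2)^2 ≡ 89^2 = 7921 ≡ 71 (mod 157)
106^8 = (106^4)^2 ≡ 71^2 = 5041 ≡ 17 (mod 157)
106^16 = (106^8)^2 ≡ 17^2 = 289 ≡ 132 (mod 157)
106^19 = 106^16 · 106^2 · 106^1 ≡ 132 · 89 · 106 ≡ 121 (mod 157).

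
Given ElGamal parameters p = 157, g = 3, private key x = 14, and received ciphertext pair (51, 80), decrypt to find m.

92

Shared mask s = c₁^x mod p = 51^14 mod 157.
51^1 ≡ 51 (mod 157)
51^2 = (51^1)^2 ≡ 51^2 = 2601 ≡ 89 (mod 157)
51^4 = (51^2)^2 ≡ 89^2 = 7921 ≡ 71 (mod 157)
51^8 = (51^4)^2 ≡ 71^2 = 5041 ≡ 17 (mod 157)
51^14 = 51^8 · 51^4 · 51^2 ≡ 17 · 71 · 89 ≡ 35 (mod 157).
So s = 35; s⁻¹ ≡ 9 (mod 157).
m = c₂ · s⁻¹ mod 157 = 80 · 9 mod 157 = 92.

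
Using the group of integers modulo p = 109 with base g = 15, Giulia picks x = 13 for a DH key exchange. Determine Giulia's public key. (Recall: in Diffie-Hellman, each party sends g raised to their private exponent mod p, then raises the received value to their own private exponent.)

25

Public value = 15^13 mod 109.
15^1 ≡ 15 (mod 109)
15^2 = (15^1)^2 ≡ 15^2 = 225 ≡ 7 (mod 109)
15^4 = (15^2)^2 ≡ 7^2 = 49 ≡ 49 (mod 109)
15^8 = (15^4)^2 ≡ 49^2 = 2401 ≡ 3 (mod 109)
15^13 = 15^8 · 15^4 · 15^1 ≡ 3 · 49 · 15 ≡ 25 (mod 109).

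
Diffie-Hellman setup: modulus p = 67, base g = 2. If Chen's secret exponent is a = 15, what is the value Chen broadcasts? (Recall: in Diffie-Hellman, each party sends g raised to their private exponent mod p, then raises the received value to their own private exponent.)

Public value = 2^15 (mod 67).
2^1 ≡ 2 (mod 67)
2^2 = (2^1)^2 ≡ 2^2 = 4 ≡ 4 (mod 67)
2^4 = (2^2)^2 ≡ 4^2 = 16 ≡ 16 (mod 67)
2^8 = (2^4)^2 ≡ 16^2 = 256 ≡ 55 (mod 67)
2^15 = 2^8 · 2^4 · 2^2 · 2^1 ≡ 55 · 16 · 4 · 2 ≡ 5 (mod 67).

5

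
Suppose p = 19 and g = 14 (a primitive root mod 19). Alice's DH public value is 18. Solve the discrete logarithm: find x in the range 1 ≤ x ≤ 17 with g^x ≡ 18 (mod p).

9

Try successive powers of 14 modulo 19:
14^1 ≡ 14
14^2 ≡ 6
14^3 ≡ 8
14^4 ≡ 17
14^5 ≡ 10
14^6 ≡ 7
14^7 ≡ 3
14^8 ≡ 4
14^9 ≡ 18
Found: x = 9.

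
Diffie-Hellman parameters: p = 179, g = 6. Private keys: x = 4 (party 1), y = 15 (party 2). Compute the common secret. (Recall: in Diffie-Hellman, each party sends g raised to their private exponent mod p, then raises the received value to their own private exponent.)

70

Party 1 sends A = g^x mod p = 6^4 mod 179.
6^1 ≡ 6 (mod 179)
6^2 = (6^1)^2 ≡ 6^2 = 36 ≡ 36 (mod 179)
6^4 = (6^2)^2 ≡ 36^2 = 1296 ≡ 43 (mod 179)
So A = 43. Party 2 then computes K = A^y mod p = 43^15 mod 179.
43^1 ≡ 43 (mod 179)
43^2 = (43^1)^2 ≡ 43^2 = 1849 ≡ 59 (mod 179)
43^4 = (43^2)^2 ≡ 59^2 = 3481 ≡ 80 (mod 179)
43^8 = (43^4)^2 ≡ 80^2 = 6400 ≡ 135 (mod 179)
43^15 = 43^8 · 43^4 · 43^2 · 43^1 ≡ 135 · 80 · 59 · 43 ≡ 70 (mod 179).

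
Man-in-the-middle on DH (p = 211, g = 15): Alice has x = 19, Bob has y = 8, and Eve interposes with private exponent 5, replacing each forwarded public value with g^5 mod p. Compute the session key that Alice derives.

197

Alice receives Eve's public value M = 15^5 mod 211 instead of the honest one.
15^1 ≡ 15 (mod 211)
15^2 = (15^1)^2 ≡ 15^2 = 225 ≡ 14 (mod 211)
15^4 = (15^2)^2 ≡ 14^2 = 196 ≡ 196 (mod 211)
15^5 = 15^4 · 15^1 ≡ 196 · 15 ≡ 197 (mod 211).
So M = 197. Alice computes K = M^19 mod 211.
197^1 ≡ 197 (mod 211)
197^2 = (197^1)^2 ≡ 197^2 = 38809 ≡ 196 (mod 211)
197^4 = (197^2)^2 ≡ 196^2 = 38416 ≡ 14 (mod 211)
197^8 = (197^4)^2 ≡ 14^2 = 196 ≡ 196 (mod 211)
197^16 = (197^8)^2 ≡ 196^2 = 38416 ≡ 14 (mod 211)
197^19 = 197^16 · 197^2 · 197^1 ≡ 14 · 196 · 197 ≡ 197 (mod 211).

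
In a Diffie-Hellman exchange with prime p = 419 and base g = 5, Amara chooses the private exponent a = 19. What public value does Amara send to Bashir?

Public value = 5^19 mod 419.
5^1 ≡ 5 (mod 419)
5^2 = (5^1)^2 ≡ 5^2 = 25 ≡ 25 (mod 419)
5^4 = (5^2)^2 ≡ 25^2 = 625 ≡ 206 (mod 419)
5^8 = (5^4)^2 ≡ 206^2 = 42436 ≡ 117 (mod 419)
5^16 = (5^8)^2 ≡ 117^2 = 13689 ≡ 281 (mod 419)
5^19 = 5^16 · 5^2 · 5^1 ≡ 281 · 25 · 5 ≡ 348 (mod 419).

348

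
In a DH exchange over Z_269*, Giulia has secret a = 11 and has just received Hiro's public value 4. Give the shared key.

56

Shared key K = 4^11 mod 269.
4^1 ≡ 4 (mod 269)
4^2 = (4^1)^2 ≡ 4^2 = 16 ≡ 16 (mod 269)
4^4 = (4^2)^2 ≡ 16^2 = 256 ≡ 256 (mod 269)
4^8 = (4^4)^2 ≡ 256^2 = 65536 ≡ 169 (mod 269)
4^11 = 4^8 · 4^2 · 4^1 ≡ 169 · 16 · 4 ≡ 56 (mod 269).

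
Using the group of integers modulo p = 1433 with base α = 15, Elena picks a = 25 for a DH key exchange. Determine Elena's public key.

362

Public value = 15^{25} \pmod{1433}.
15^1 ≡ 15 (mod 1433)
15^2 = (15^1)^2 ≡ 15^2 = 225 ≡ 225 (mod 1433)
15^4 = (15^2)^2 ≡ 225^2 = 50625 ≡ 470 (mod 1433)
15^8 = (15^4)^2 ≡ 470^2 = 220900 ≡ 218 (mod 1433)
15^16 = (15^8)^2 ≡ 218^2 = 47524 ≡ 235 (mod 1433)
15^25 = 15^16 · 15^8 · 15^1 ≡ 235 · 218 · 15 ≡ 362 (mod 1433).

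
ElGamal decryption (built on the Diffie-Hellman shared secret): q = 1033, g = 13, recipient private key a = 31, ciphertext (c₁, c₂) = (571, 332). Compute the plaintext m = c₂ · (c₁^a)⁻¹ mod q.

Shared mask s = c₁^a mod q = 571^31 mod 1033.
571^1 ≡ 571 (mod 1033)
571^2 = (571^1)^2 ≡ 571^2 = 326041 ≡ 646 (mod 1033)
571^4 = (571^2)^2 ≡ 646^2 = 417316 ≡ 1017 (mod 1033)
571^8 = (571^4)^2 ≡ 1017^2 = 1034289 ≡ 256 (mod 1033)
571^16 = (571^8)^2 ≡ 256^2 = 65536 ≡ 457 (mod 1033)
571^31 = 571^16 · 571^8 · 571^4 · 571^2 · 571^1 ≡ 457 · 256 · 1017 · 646 · 571 ≡ 771 (mod 1033).
So s = 771; s⁻¹ ≡ 895 (mod 1033).
m = c₂ · s⁻¹ mod 1033 = 332 · 895 mod 1033 = 669.

669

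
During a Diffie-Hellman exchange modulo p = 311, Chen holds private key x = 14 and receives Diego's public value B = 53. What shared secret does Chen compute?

Shared key K = 53^14 mod 311.
53^1 ≡ 53 (mod 311)
53^2 = (53^1)^2 ≡ 53^2 = 2809 ≡ 10 (mod 311)
53^4 = (53^2)^2 ≡ 10^2 = 100 ≡ 100 (mod 311)
53^8 = (53^4)^2 ≡ 100^2 = 10000 ≡ 48 (mod 311)
53^14 = 53^8 · 53^4 · 53^2 ≡ 48 · 100 · 10 ≡ 106 (mod 311).

106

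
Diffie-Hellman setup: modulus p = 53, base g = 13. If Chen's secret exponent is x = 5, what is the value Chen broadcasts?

28

Public value = 13^{5} \pmod{53}.
13^1 ≡ 13 (mod 53)
13^2 = (13^1)^2 ≡ 13^2 = 169 ≡ 10 (mod 53)
13^4 = (13^2)^2 ≡ 10^2 = 100 ≡ 47 (mod 53)
13^5 = 13^4 · 13^1 ≡ 47 · 13 ≡ 28 (mod 53).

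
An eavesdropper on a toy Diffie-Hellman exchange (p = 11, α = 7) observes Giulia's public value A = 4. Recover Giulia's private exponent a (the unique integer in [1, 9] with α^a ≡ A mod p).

6

Try successive powers of 7 modulo 11:
7^1 ≡ 7
7^2 ≡ 5
7^3 ≡ 2
7^4 ≡ 3
7^5 ≡ 10
7^6 ≡ 4
Found: a = 6.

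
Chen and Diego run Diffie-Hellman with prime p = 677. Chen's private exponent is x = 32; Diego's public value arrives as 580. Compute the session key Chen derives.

196

Shared key K = 580^32 mod 677.
580^1 ≡ 580 (mod 677)
580^2 = (580^1)^2 ≡ 580^2 = 336400 ≡ 608 (mod 677)
580^4 = (580^2)^2 ≡ 608^2 = 369664 ≡ 22 (mod 677)
580^8 = (580^4)^2 ≡ 22^2 = 484 ≡ 484 (mod 677)
580^16 = (580^8)^2 ≡ 484^2 = 234256 ≡ 14 (mod 677)
580^32 = (580^16)^2 ≡ 14^2 = 196 ≡ 196 (mod 677)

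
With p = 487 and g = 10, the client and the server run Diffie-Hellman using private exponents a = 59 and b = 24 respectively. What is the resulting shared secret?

200

The server sends B = g^b mod p = 10^24 mod 487.
10^1 ≡ 10 (mod 487)
10^2 = (10^1)^2 ≡ 10^2 = 100 ≡ 100 (mod 487)
10^4 = (10^2)^2 ≡ 100^2 = 10000 ≡ 260 (mod 487)
10^8 = (10^4)^2 ≡ 260^2 = 67600 ≡ 394 (mod 487)
10^16 = (10^8)^2 ≡ 394^2 = 155236 ≡ 370 (mod 487)
10^24 = 10^16 · 10^8 ≡ 370 · 394 ≡ 167 (mod 487).
So B = 167. The client then computes K = B^a mod p = 167^59 mod 487.
167^1 ≡ 167 (mod 487)
167^2 = (167^1)^2 ≡ 167^2 = 27889 ≡ 130 (mod 487)
167^4 = (167^2)^2 ≡ 130^2 = 16900 ≡ 342 (mod 487)
167^8 = (167^4)^2 ≡ 342^2 = 116964 ≡ 84 (mod 487)
167^16 = (167^8)^2 ≡ 84^2 = 7056 ≡ 238 (mod 487)
167^32 = (167^16)^2 ≡ 238^2 = 56644 ≡ 152 (mod 487)
167^59 = 167^32 · 167^16 · 167^8 · 167^2 · 167^1 ≡ 152 · 238 · 84 · 130 · 167 ≡ 200 (mod 487).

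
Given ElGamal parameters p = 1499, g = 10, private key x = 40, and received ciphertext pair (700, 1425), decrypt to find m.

1123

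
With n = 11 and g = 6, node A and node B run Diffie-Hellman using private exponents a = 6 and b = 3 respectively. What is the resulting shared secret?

Node B sends B = g^b mod n = 6^3 mod 11.
6^1 ≡ 6 (mod 11)
6^2 = (6^1)^2 ≡ 6^2 = 36 ≡ 3 (mod 11)
6^3 = 6^2 · 6^1 ≡ 3 · 6 ≡ 7 (mod 11).
So B = 7. Node A then computes K = B^a mod n = 7^6 mod 11.
7^1 ≡ 7 (mod 11)
7^2 = (7^1)^2 ≡ 7^2 = 49 ≡ 5 (mod 11)
7^4 = (7^2)^2 ≡ 5^2 = 25 ≡ 3 (mod 11)
7^6 = 7^4 · 7^2 ≡ 3 · 5 ≡ 4 (mod 11).

4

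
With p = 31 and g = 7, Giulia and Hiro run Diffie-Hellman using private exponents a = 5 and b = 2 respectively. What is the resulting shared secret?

25

Hiro sends B = g^b mod p = 7^2 mod 31.
7^1 ≡ 7 (mod 31)
7^2 = (7^1)^2 ≡ 7^2 = 49 ≡ 18 (mod 31)
So B = 18. Giulia then computes K = B^a mod p = 18^5 mod 31.
18^1 ≡ 18 (mod 31)
18^2 = (18^1)^2 ≡ 18^2 = 324 ≡ 14 (mod 31)
18^4 = (18^2)^2 ≡ 14^2 = 196 ≡ 10 (mod 31)
18^5 = 18^4 · 18^1 ≡ 10 · 18 ≡ 25 (mod 31).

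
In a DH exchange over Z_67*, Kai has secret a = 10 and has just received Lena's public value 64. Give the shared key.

22

Shared key K = 64^10 mod 67.
64^1 ≡ 64 (mod 67)
64^2 = (64^1)^2 ≡ 64^2 = 4096 ≡ 9 (mod 67)
64^4 = (64^2)^2 ≡ 9^2 = 81 ≡ 14 (mod 67)
64^8 = (64^4)^2 ≡ 14^2 = 196 ≡ 62 (mod 67)
64^10 = 64^8 · 64^2 ≡ 62 · 9 ≡ 22 (mod 67).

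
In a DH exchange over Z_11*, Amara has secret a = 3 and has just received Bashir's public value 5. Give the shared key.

Shared key K = 5^3 mod 11.
5^1 ≡ 5 (mod 11)
5^2 = (5^1)^2 ≡ 5^2 = 25 ≡ 3 (mod 11)
5^3 = 5^2 · 5^1 ≡ 3 · 5 ≡ 4 (mod 11).

4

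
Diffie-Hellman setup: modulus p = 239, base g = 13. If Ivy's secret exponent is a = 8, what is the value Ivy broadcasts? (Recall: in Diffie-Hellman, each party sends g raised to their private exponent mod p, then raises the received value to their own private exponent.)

Public value = 13^{8} \pmod{239}.
13^1 ≡ 13 (mod 239)
13^2 = (13^1)^2 ≡ 13^2 = 169 ≡ 169 (mod 239)
13^4 = (13^2)^2 ≡ 169^2 = 28561 ≡ 120 (mod 239)
13^8 = (13^4)^2 ≡ 120^2 = 14400 ≡ 60 (mod 239)

60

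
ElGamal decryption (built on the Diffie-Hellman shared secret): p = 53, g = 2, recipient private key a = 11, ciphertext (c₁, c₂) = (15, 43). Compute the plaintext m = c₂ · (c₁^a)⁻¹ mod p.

Shared mask s = c₁^a mod p = 15^11 mod 53.
15^1 ≡ 15 (mod 53)
15^2 = (15^1)^2 ≡ 15^2 = 225 ≡ 13 (mod 53)
15^4 = (15^2)^2 ≡ 13^2 = 169 ≡ 10 (mod 53)
15^8 = (15^4)^2 ≡ 10^2 = 100 ≡ 47 (mod 53)
15^11 = 15^8 · 15^2 · 15^1 ≡ 47 · 13 · 15 ≡ 49 (mod 53).
So s = 49; s⁻¹ ≡ 13 (mod 53).
m = c₂ · s⁻¹ mod 53 = 43 · 13 mod 53 = 29.

29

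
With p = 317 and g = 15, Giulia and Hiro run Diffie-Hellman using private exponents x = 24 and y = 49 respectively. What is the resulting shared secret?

218

Hiro sends B = g^y mod p = 15^49 mod 317.
15^1 ≡ 15 (mod 317)
15^2 = (15^1)^2 ≡ 15^2 = 225 ≡ 225 (mod 317)
15^4 = (15^2)^2 ≡ 225^2 = 50625 ≡ 222 (mod 317)
15^8 = (15^4)^2 ≡ 222^2 = 49284 ≡ 149 (mod 317)
15^16 = (15^8)^2 ≡ 149^2 = 22201 ≡ 11 (mod 317)
15^32 = (15^16)^2 ≡ 11^2 = 121 ≡ 121 (mod 317)
15^49 = 15^32 · 15^16 · 15^1 ≡ 121 · 11 · 15 ≡ 311 (mod 317).
So B = 311. Giulia then computes K = B^x mod p = 311^24 mod 317.
311^1 ≡ 311 (mod 317)
311^2 = (311^1)^2 ≡ 311^2 = 96721 ≡ 36 (mod 317)
311^4 = (311^2)^2 ≡ 36^2 = 1296 ≡ 28 (mod 317)
311^8 = (311^4)^2 ≡ 28^2 = 784 ≡ 150 (mod 317)
311^16 = (311^8)^2 ≡ 150^2 = 22500 ≡ 310 (mod 317)
311^24 = 311^16 · 311^8 ≡ 310 · 150 ≡ 218 (mod 317).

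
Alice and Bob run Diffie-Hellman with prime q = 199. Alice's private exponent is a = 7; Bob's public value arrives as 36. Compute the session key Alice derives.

Shared key K = 36^7 mod 199.
36^1 ≡ 36 (mod 199)
36^2 = (36^1)^2 ≡ 36^2 = 1296 ≡ 102 (mod 199)
36^4 = (36^2)^2 ≡ 102^2 = 10404 ≡ 56 (mod 199)
36^7 = 36^4 · 36^2 · 36^1 ≡ 56 · 102 · 36 ≡ 65 (mod 199).

65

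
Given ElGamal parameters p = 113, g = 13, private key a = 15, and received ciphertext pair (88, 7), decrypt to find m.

72

Shared mask s = c₁^a mod p = 88^15 mod 113.
88^1 ≡ 88 (mod 113)
88^2 = (88^1)^2 ≡ 88^2 = 7744 ≡ 60 (mod 113)
88^4 = (88^2)^2 ≡ 60^2 = 3600 ≡ 97 (mod 113)
88^8 = (88^4)^2 ≡ 97^2 = 9409 ≡ 30 (mod 113)
88^15 = 88^8 · 88^4 · 88^2 · 88^1 ≡ 30 · 97 · 60 · 88 ≡ 77 (mod 113).
So s = 77; s⁻¹ ≡ 91 (mod 113).
m = c₂ · s⁻¹ mod 113 = 7 · 91 mod 113 = 72.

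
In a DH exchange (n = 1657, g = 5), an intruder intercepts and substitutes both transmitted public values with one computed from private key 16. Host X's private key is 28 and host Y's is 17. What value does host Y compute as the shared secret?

114

Host Y receives an intruder's public value M = 5^16 mod 1657 instead of the honest one.
5^1 ≡ 5 (mod 1657)
5^2 = (5^1)^2 ≡ 5^2 = 25 ≡ 25 (mod 1657)
5^4 = (5^2)^2 ≡ 25^2 = 625 ≡ 625 (mod 1657)
5^8 = (5^4)^2 ≡ 625^2 = 390625 ≡ 1230 (mod 1657)
5^16 = (5^8)^2 ≡ 1230^2 = 1512900 ≡ 59 (mod 1657)
So M = 59. Host Y computes K = M^17 mod 1657.
59^1 ≡ 59 (mod 1657)
59^2 = (59^1)^2 ≡ 59^2 = 3481 ≡ 167 (mod 1657)
59^4 = (59^2)^2 ≡ 167^2 = 27889 ≡ 1377 (mod 1657)
59^8 = (59^4)^2 ≡ 1377^2 = 1896129 ≡ 521 (mod 1657)
59^16 = (59^8)^2 ≡ 521^2 = 271441 ≡ 1350 (mod 1657)
59^17 = 59^16 · 59^1 ≡ 1350 · 59 ≡ 114 (mod 1657).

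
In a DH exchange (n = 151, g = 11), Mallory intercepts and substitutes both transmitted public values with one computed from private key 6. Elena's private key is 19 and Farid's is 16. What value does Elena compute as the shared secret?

Elena receives Mallory's public value M = 11^6 mod 151 instead of the honest one.
11^1 ≡ 11 (mod 151)
11^2 = (11^1)^2 ≡ 11^2 = 121 ≡ 121 (mod 151)
11^4 = (11^2)^2 ≡ 121^2 = 14641 ≡ 145 (mod 151)
11^6 = 11^4 · 11^2 ≡ 145 · 121 ≡ 29 (mod 151).
So M = 29. Elena computes K = M^19 mod 151.
29^1 ≡ 29 (mod 151)
29^2 = (29^1)^2 ≡ 29^2 = 841 ≡ 86 (mod 151)
29^4 = (29^2)^2 ≡ 86^2 = 7396 ≡ 148 (mod 151)
29^8 = (29^4)^2 ≡ 148^2 = 21904 ≡ 9 (mod 151)
29^16 = (29^8)^2 ≡ 9^2 = 81 ≡ 81 (mod 151)
29^19 = 29^16 · 29^2 · 29^1 ≡ 81 · 86 · 29 ≡ 127 (mod 151).

127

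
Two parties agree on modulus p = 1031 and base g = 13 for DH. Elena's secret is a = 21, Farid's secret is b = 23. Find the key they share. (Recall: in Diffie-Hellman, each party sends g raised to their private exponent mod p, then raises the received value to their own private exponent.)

917

Farid sends B = g^b mod p = 13^23 mod 1031.
13^1 ≡ 13 (mod 1031)
13^2 = (13^1)^2 ≡ 13^2 = 169 ≡ 169 (mod 1031)
13^4 = (13^2)^2 ≡ 169^2 = 28561 ≡ 724 (mod 1031)
13^8 = (13^4)^2 ≡ 724^2 = 524176 ≡ 428 (mod 1031)
13^16 = (13^8)^2 ≡ 428^2 = 183184 ≡ 697 (mod 1031)
13^23 = 13^16 · 13^4 · 13^2 · 13^1 ≡ 697 · 724 · 169 · 13 ≡ 424 (mod 1031).
So B = 424. Elena then computes K = B^a mod p = 424^21 mod 1031.
424^1 ≡ 424 (mod 1031)
424^2 = (424^1)^2 ≡ 424^2 = 179776 ≡ 382 (mod 1031)
424^4 = (424^2)^2 ≡ 382^2 = 145924 ≡ 553 (mod 1031)
424^8 = (424^4)^2 ≡ 553^2 = 305809 ≡ 633 (mod 1031)
424^16 = (424^8)^2 ≡ 633^2 = 400689 ≡ 661 (mod 1031)
424^21 = 424^16 · 424^4 · 424^1 ≡ 661 · 553 · 424 ≡ 917 (mod 1031).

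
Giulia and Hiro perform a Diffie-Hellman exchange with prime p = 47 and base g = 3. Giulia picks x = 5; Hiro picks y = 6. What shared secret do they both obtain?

Giulia sends A = g^x mod p = 3^5 mod 47.
3^1 ≡ 3 (mod 47)
3^2 = (3^1)^2 ≡ 3^2 = 9 ≡ 9 (mod 47)
3^4 = (3^2)^2 ≡ 9^2 = 81 ≡ 34 (mod 47)
3^5 = 3^4 · 3^1 ≡ 34 · 3 ≡ 8 (mod 47).
So A = 8. Hiro then computes K = A^y mod p = 8^6 mod 47.
8^1 ≡ 8 (mod 47)
8^2 = (8^1)^2 ≡ 8^2 = 64 ≡ 17 (mod 47)
8^4 = (8^2)^2 ≡ 17^2 = 289 ≡ 7 (mod 47)
8^6 = 8^4 · 8^2 ≡ 7 · 17 ≡ 25 (mod 47).

25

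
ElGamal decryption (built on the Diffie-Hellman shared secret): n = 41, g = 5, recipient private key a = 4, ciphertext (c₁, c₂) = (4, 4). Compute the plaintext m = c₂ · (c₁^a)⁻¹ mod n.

25

Shared mask s = c₁^a mod n = 4^4 mod 41.
4^1 ≡ 4 (mod 41)
4^2 = (4^1)^2 ≡ 4^2 = 16 ≡ 16 (mod 41)
4^4 = (4^2)^2 ≡ 16^2 = 256 ≡ 10 (mod 41)
So s = 10; s⁻¹ ≡ 37 (mod 41).
m = c₂ · s⁻¹ mod 41 = 4 · 37 mod 41 = 25.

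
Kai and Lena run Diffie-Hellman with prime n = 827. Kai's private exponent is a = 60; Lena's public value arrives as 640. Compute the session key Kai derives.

Shared key K = 640^60 mod 827.
640^1 ≡ 640 (mod 827)
640^2 = (640^1)^2 ≡ 640^2 = 409600 ≡ 235 (mod 827)
640^4 = (640^2)^2 ≡ 235^2 = 55225 ≡ 643 (mod 827)
640^8 = (640^4)^2 ≡ 643^2 = 413449 ≡ 776 (mod 827)
640^16 = (640^8)^2 ≡ 776^2 = 602176 ≡ 120 (mod 827)
640^32 = (640^16)^2 ≡ 120^2 = 14400 ≡ 341 (mod 827)
640^60 = 640^32 · 640^16 · 640^8 · 640^4 ≡ 341 · 120 · 776 · 643 ≡ 640 (mod 827).

640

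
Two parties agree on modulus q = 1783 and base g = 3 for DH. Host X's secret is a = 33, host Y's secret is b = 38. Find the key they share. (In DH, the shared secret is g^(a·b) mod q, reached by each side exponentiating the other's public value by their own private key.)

1258

Host Y sends B = g^b mod q = 3^38 mod 1783.
3^1 ≡ 3 (mod 1783)
3^2 = (3^1)^2 ≡ 3^2 = 9 ≡ 9 (mod 1783)
3^4 = (3^2)^2 ≡ 9^2 = 81 ≡ 81 (mod 1783)
3^8 = (3^4)^2 ≡ 81^2 = 6561 ≡ 1212 (mod 1783)
3^16 = (3^8)^2 ≡ 1212^2 = 1468944 ≡ 1535 (mod 1783)
3^32 = (3^16)^2 ≡ 1535^2 = 2356225 ≡ 882 (mod 1783)
3^38 = 3^32 · 3^4 · 3^2 ≡ 882 · 81 · 9 ≡ 1098 (mod 1783).
So B = 1098. Host X then computes K = B^a mod q = 1098^33 mod 1783.
1098^1 ≡ 1098 (mod 1783)
1098^2 = (1098^1)^2 ≡ 1098^2 = 1205604 ≡ 296 (mod 1783)
1098^4 = (1098^2)^2 ≡ 296^2 = 87616 ≡ 249 (mod 1783)
1098^8 = (1098^4)^2 ≡ 249^2 = 62001 ≡ 1379 (mod 1783)
1098^16 = (1098^8)^2 ≡ 1379^2 = 1901641 ≡ 963 (mod 1783)
1098^32 = (1098^16)^2 ≡ 963^2 = 927369 ≡ 209 (mod 1783)
1098^33 = 1098^32 · 1098^1 ≡ 209 · 1098 ≡ 1258 (mod 1783).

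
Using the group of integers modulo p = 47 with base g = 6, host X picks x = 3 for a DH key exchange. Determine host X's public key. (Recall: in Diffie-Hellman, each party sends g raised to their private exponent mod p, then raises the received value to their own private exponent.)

Public value = 6^3 mod 47.
6^1 ≡ 6 (mod 47)
6^2 = (6^1)^2 ≡ 6^2 = 36 ≡ 36 (mod 47)
6^3 = 6^2 · 6^1 ≡ 36 · 6 ≡ 28 (mod 47).

28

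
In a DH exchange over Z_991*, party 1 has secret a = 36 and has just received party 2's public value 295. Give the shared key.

Shared key K = 295^36 mod 991.
295^1 ≡ 295 (mod 991)
295^2 = (295^1)^2 ≡ 295^2 = 87025 ≡ 808 (mod 991)
295^4 = (295^2)^2 ≡ 808^2 = 652864 ≡ 786 (mod 991)
295^8 = (295^4)^2 ≡ 786^2 = 617796 ≡ 403 (mod 991)
295^16 = (295^8)^2 ≡ 403^2 = 162409 ≡ 876 (mod 991)
295^32 = (295^16)^2 ≡ 876^2 = 767376 ≡ 342 (mod 991)
295^36 = 295^32 · 295^4 ≡ 342 · 786 ≡ 251 (mod 991).

251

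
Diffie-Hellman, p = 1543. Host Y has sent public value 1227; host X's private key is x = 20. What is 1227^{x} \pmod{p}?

449

Shared key K = 1227^20 mod 1543.
1227^1 ≡ 1227 (mod 1543)
1227^2 = (1227^1)^2 ≡ 1227^2 = 1505529 ≡ 1104 (mod 1543)
1227^4 = (1227^2)^2 ≡ 1104^2 = 1218816 ≡ 1389 (mod 1543)
1227^8 = (1227^4)^2 ≡ 1389^2 = 1929321 ≡ 571 (mod 1543)
1227^16 = (1227^8)^2 ≡ 571^2 = 326041 ≡ 468 (mod 1543)
1227^20 = 1227^16 · 1227^4 ≡ 468 · 1389 ≡ 449 (mod 1543).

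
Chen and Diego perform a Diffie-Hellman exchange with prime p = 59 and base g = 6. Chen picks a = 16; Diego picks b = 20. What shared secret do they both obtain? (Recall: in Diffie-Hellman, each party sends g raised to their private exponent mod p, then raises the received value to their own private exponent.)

Diego sends B = g^b mod p = 6^20 mod 59.
6^1 ≡ 6 (mod 59)
6^2 = (6^1)^2 ≡ 6^2 = 36 ≡ 36 (mod 59)
6^4 = (6^2)^2 ≡ 36^2 = 1296 ≡ 57 (mod 59)
6^8 = (6^4)^2 ≡ 57^2 = 3249 ≡ 4 (mod 59)
6^16 = (6^8)^2 ≡ 4^2 = 16 ≡ 16 (mod 59)
6^20 = 6^16 · 6^4 ≡ 16 · 57 ≡ 27 (mod 59).
So B = 27. Chen then computes K = B^a mod p = 27^16 mod 59.
27^1 ≡ 27 (mod 59)
27^2 = (27^1)^2 ≡ 27^2 = 729 ≡ 21 (mod 59)
27^4 = (27^2)^2 ≡ 21^2 = 441 ≡ 28 (mod 59)
27^8 = (27^4)^2 ≡ 28^2 = 784 ≡ 17 (mod 59)
27^16 = (27^8)^2 ≡ 17^2 = 289 ≡ 53 (mod 59)

53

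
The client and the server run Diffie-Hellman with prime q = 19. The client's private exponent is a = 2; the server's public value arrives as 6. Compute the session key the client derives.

Shared key K = 6^2 mod 19.
6^1 ≡ 6 (mod 19)
6^2 = (6^1)^2 ≡ 6^2 = 36 ≡ 17 (mod 19)

17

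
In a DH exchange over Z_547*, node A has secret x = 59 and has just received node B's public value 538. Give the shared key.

365

Shared key K = 538^59 mod 547.
538^1 ≡ 538 (mod 547)
538^2 = (538^1)^2 ≡ 538^2 = 289444 ≡ 81 (mod 547)
538^4 = (538^2)^2 ≡ 81^2 = 6561 ≡ 544 (mod 547)
538^8 = (538^4)^2 ≡ 544^2 = 295936 ≡ 9 (mod 547)
538^16 = (538^8)^2 ≡ 9^2 = 81 ≡ 81 (mod 547)
538^32 = (538^16)^2 ≡ 81^2 = 6561 ≡ 544 (mod 547)
538^59 = 538^32 · 538^16 · 538^8 · 538^2 · 538^1 ≡ 544 · 81 · 9 · 81 · 538 ≡ 365 (mod 547).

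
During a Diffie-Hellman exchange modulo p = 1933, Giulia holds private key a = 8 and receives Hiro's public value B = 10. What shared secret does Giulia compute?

Shared key K = 10^8 mod 1933.
10^1 ≡ 10 (mod 1933)
10^2 = (10^1)^2 ≡ 10^2 = 100 ≡ 100 (mod 1933)
10^4 = (10^2)^2 ≡ 100^2 = 10000 ≡ 335 (mod 1933)
10^8 = (10^4)^2 ≡ 335^2 = 112225 ≡ 111 (mod 1933)

111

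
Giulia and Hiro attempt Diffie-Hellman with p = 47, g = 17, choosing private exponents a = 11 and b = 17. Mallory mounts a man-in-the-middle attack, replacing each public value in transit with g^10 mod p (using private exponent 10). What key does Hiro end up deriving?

21

Hiro receives Mallory's public value M = 17^10 mod 47 instead of the honest one.
17^1 ≡ 17 (mod 47)
17^2 = (17^1)^2 ≡ 17^2 = 289 ≡ 7 (mod 47)
17^4 = (17^2)^2 ≡ 7^2 = 49 ≡ 2 (mod 47)
17^8 = (17^4)^2 ≡ 2^2 = 4 ≡ 4 (mod 47)
17^10 = 17^8 · 17^2 ≡ 4 · 7 ≡ 28 (mod 47).
So M = 28. Hiro computes K = M^17 mod 47.
28^1 ≡ 28 (mod 47)
28^2 = (28^1)^2 ≡ 28^2 = 784 ≡ 32 (mod 47)
28^4 = (28^2)^2 ≡ 32^2 = 1024 ≡ 37 (mod 47)
28^8 = (28^4)^2 ≡ 37^2 = 1369 ≡ 6 (mod 47)
28^16 = (28^8)^2 ≡ 6^2 = 36 ≡ 36 (mod 47)
28^17 = 28^16 · 28^1 ≡ 36 · 28 ≡ 21 (mod 47).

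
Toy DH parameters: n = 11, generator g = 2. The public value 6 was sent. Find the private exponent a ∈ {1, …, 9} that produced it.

Try successive powers of 2 modulo 11:
2^1 ≡ 2
2^2 ≡ 4
2^3 ≡ 8
2^4 ≡ 5
2^5 ≡ 10
2^6 ≡ 9
2^7 ≡ 7
2^8 ≡ 3
2^9 ≡ 6
Found: a = 9.

9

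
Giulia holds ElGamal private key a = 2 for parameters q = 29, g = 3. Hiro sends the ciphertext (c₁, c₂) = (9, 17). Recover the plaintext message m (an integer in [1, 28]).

2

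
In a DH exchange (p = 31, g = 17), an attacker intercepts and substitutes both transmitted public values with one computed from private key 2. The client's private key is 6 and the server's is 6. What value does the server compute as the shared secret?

2

The server receives an attacker's public value M = 17^2 mod 31 instead of the honest one.
17^1 ≡ 17 (mod 31)
17^2 = (17^1)^2 ≡ 17^2 = 289 ≡ 10 (mod 31)
So M = 10. The server computes K = M^6 mod 31.
10^1 ≡ 10 (mod 31)
10^2 = (10^1)^2 ≡ 10^2 = 100 ≡ 7 (mod 31)
10^4 = (10^2)^2 ≡ 7^2 = 49 ≡ 18 (mod 31)
10^6 = 10^4 · 10^2 ≡ 18 · 7 ≡ 2 (mod 31).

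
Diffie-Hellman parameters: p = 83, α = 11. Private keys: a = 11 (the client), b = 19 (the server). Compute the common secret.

33

The server sends B = α^b mod p = 11^19 mod 83.
11^1 ≡ 11 (mod 83)
11^2 = (11^1)^2 ≡ 11^2 = 121 ≡ 38 (mod 83)
11^4 = (11^2)^2 ≡ 38^2 = 1444 ≡ 33 (mod 83)
11^8 = (11^4)^2 ≡ 33^2 = 1089 ≡ 10 (mod 83)
11^16 = (11^8)^2 ≡ 10^2 = 100 ≡ 17 (mod 83)
11^19 = 11^16 · 11^2 · 11^1 ≡ 17 · 38 · 11 ≡ 51 (mod 83).
So B = 51. The client then computes K = B^a mod p = 51^11 mod 83.
51^1 ≡ 51 (mod 83)
51^2 = (51^1)^2 ≡ 51^2 = 2601 ≡ 28 (mod 83)
51^4 = (51^2)^2 ≡ 28^2 = 784 ≡ 37 (mod 83)
51^8 = (51^4)^2 ≡ 37^2 = 1369 ≡ 41 (mod 83)
51^11 = 51^8 · 51^2 · 51^1 ≡ 41 · 28 · 51 ≡ 33 (mod 83).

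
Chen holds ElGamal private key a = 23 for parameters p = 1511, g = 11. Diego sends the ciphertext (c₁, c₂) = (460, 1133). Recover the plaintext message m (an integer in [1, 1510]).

721

Shared mask s = c₁^a mod p = 460^23 mod 1511.
460^1 ≡ 460 (mod 1511)
460^2 = (460^1)^2 ≡ 460^2 = 211600 ≡ 60 (mod 1511)
460^4 = (460^2)^2 ≡ 60^2 = 3600 ≡ 578 (mod 1511)
460^8 = (460^4)^2 ≡ 578^2 = 334084 ≡ 153 (mod 1511)
460^16 = (460^8)^2 ≡ 153^2 = 23409 ≡ 744 (mod 1511)
460^23 = 460^16 · 460^4 · 460^2 · 460^1 ≡ 744 · 578 · 60 · 460 ≡ 865 (mod 1511).
So s = 865; s⁻¹ ≡ 138 (mod 1511).
m = c₂ · s⁻¹ mod 1511 = 1133 · 138 mod 1511 = 721.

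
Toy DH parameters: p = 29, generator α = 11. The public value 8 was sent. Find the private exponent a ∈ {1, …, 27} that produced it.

27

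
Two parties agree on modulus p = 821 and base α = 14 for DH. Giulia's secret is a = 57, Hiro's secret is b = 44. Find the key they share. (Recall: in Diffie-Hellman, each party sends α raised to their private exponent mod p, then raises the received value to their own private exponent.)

646

Hiro sends B = α^b mod p = 14^44 mod 821.
14^1 ≡ 14 (mod 821)
14^2 = (14^1)^2 ≡ 14^2 = 196 ≡ 196 (mod 821)
14^4 = (14^2)^2 ≡ 196^2 = 38416 ≡ 650 (mod 821)
14^8 = (14^4)^2 ≡ 650^2 = 422500 ≡ 506 (mod 821)
14^16 = (14^8)^2 ≡ 506^2 = 256036 ≡ 705 (mod 821)
14^32 = (14^16)^2 ≡ 705^2 = 497025 ≡ 320 (mod 821)
14^44 = 14^32 · 14^8 · 14^4 ≡ 320 · 506 · 650 ≡ 726 (mod 821).
So B = 726. Giulia then computes K = B^a mod p = 726^57 mod 821.
726^1 ≡ 726 (mod 821)
726^2 = (726^1)^2 ≡ 726^2 = 527076 ≡ 815 (mod 821)
726^4 = (726^2)^2 ≡ 815^2 = 664225 ≡ 36 (mod 821)
726^8 = (726^4)^2 ≡ 36^2 = 1296 ≡ 475 (mod 821)
726^16 = (726^8)^2 ≡ 475^2 = 225625 ≡ 671 (mod 821)
726^32 = (726^16)^2 ≡ 671^2 = 450241 ≡ 333 (mod 821)
726^57 = 726^32 · 726^16 · 726^8 · 726^1 ≡ 333 · 671 · 475 · 726 ≡ 646 (mod 821).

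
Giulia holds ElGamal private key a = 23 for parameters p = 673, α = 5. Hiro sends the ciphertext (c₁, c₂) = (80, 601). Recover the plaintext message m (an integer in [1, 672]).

199

Shared mask s = c₁^a mod p = 80^23 mod 673.
80^1 ≡ 80 (mod 673)
80^2 = (80^1)^2 ≡ 80^2 = 6400 ≡ 343 (mod 673)
80^4 = (80^2)^2 ≡ 343^2 = 117649 ≡ 547 (mod 673)
80^8 = (80^4)^2 ≡ 547^2 = 299209 ≡ 397 (mod 673)
80^16 = (80^8)^2 ≡ 397^2 = 157609 ≡ 127 (mod 673)
80^23 = 80^16 · 80^4 · 80^2 · 80^1 ≡ 127 · 547 · 343 · 80 ≡ 605 (mod 673).
So s = 605; s⁻¹ ≡ 287 (mod 673).
m = c₂ · s⁻¹ mod 673 = 601 · 287 mod 673 = 199.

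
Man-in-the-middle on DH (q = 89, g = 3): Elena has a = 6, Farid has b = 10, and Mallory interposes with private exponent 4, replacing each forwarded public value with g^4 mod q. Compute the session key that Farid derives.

78

Farid receives Mallory's public value M = 3^4 mod 89 instead of the honest one.
3^1 ≡ 3 (mod 89)
3^2 = (3^1)^2 ≡ 3^2 = 9 ≡ 9 (mod 89)
3^4 = (3^2)^2 ≡ 9^2 = 81 ≡ 81 (mod 89)
So M = 81. Farid computes K = M^10 mod 89.
81^1 ≡ 81 (mod 89)
81^2 = (81^1)^2 ≡ 81^2 = 6561 ≡ 64 (mod 89)
81^4 = (81^2)^2 ≡ 64^2 = 4096 ≡ 2 (mod 89)
81^8 = (81^4)^2 ≡ 2^2 = 4 ≡ 4 (mod 89)
81^10 = 81^8 · 81^2 ≡ 4 · 64 ≡ 78 (mod 89).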